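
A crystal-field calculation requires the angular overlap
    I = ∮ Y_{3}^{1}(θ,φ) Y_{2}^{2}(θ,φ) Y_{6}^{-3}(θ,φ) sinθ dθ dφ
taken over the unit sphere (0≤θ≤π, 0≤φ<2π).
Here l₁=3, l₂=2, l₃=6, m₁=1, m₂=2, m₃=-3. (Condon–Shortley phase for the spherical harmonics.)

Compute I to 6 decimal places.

0.000000

|3−2|≤6≤3+2 violated ⇒ I = 0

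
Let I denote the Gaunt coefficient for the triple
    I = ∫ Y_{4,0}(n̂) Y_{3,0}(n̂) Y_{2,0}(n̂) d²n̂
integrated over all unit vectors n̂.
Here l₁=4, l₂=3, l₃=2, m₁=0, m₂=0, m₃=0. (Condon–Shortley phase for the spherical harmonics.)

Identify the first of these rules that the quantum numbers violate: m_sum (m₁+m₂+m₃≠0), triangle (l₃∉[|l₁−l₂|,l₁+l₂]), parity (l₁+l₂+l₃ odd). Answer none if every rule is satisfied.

parity

azimuthal sum: 0 + 0 + 0 = 0  ✓
1 ≤ 2 ≤ 7 (triangle on l)  ✓
L = 4 + 3 + 2 = 9 (odd)  ✗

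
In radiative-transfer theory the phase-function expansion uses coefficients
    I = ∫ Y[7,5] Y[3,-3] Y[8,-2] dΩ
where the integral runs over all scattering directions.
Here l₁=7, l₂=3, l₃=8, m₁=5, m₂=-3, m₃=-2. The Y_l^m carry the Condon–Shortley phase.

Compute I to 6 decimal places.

m-sum 0 ✓  L=18 even ✓  4≤8≤10 ✓
Π(2lᵢ+1) = 15×7×17 = 1785
triangle coeff Δ(7,3,8) = 1/5290740
Σ_t [0,2]: t=0:+1/7257600 t=1:−1/2073600 t=2:+1/7257600 = -1/4838400
(3j)²=252/20995 [(7 3 8; 0 0 0)], sign=-1
Σ_t [0,0]: t=0:+1/348364800 = 1/348364800
(3j)²=165/58786 [(7 3 8; 5 -3 -2)], sign=+1
⇒ 4πI² = 62370/1037153
I = (-1)√(62370/1037153/(4π)) = -0.06917697

-0.069177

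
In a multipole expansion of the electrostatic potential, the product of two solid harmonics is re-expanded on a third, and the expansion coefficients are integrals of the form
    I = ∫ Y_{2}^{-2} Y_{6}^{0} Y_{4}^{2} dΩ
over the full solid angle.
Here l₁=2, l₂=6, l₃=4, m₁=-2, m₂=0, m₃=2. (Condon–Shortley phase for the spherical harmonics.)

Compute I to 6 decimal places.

0.061597

m-sum 0 ✓  L=12 even ✓  4≤4≤8 ✓
Π(2lᵢ+1) = 5×13×9 = 585
triangle coeff Δ(2,6,4) = 1/6435
Σ_t [2,2]: t=2:+1/2304 = 1/2304
(3j)²=5/143 [(2 6 4; 0 0 0)], sign=+1
Σ_t [4,4]: t=4:+1/34560 = 1/34560
(3j)²=1/429 [(2 6 4; -2 0 2)], sign=+1
⇒ 4πI² = 75/1573
I = (+1)√(75/1573/(4π)) = 0.06159725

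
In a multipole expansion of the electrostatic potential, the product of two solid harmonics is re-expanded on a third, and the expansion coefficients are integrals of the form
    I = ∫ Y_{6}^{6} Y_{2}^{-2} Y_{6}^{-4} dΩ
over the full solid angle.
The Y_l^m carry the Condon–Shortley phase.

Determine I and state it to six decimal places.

-0.076075

m-sum 0 ✓  L=14 even ✓  4≤6≤8 ✓
Π(2lᵢ+1) = 13×5×13 = 845
triangle coeff Δ(6,2,6) = 1/90090
Σ_t [0,2]: t=0:+1/69120 t=1:−1/14400 t=2:+1/69120 = -7/172800
(3j)²=14/715 [(6 2 6; 0 0 0)], sign=-1
Σ_t [0,0]: t=0:+1/14515200 = 1/14515200
(3j)²=2/455 [(6 2 6; 6 -2 -4)], sign=+1
⇒ 4πI² = 4/55
I = (-1)√(4/55/(4π)) = -0.07607531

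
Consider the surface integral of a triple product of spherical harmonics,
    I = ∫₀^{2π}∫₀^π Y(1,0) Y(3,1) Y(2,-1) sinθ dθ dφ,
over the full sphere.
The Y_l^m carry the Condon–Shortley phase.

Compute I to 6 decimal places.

-0.233597

Rules hold: Σm=0, L=6 even, 2≤2≤4.
N = 3·7·5 = 105
Δ = 2!·0!·4!/7! = 1/105
Racah Σ t=1..1: t=1:−1/4 = -1/4
⇒ 3j(1 3 2; 0 0 0)² = 3/35, sgn -1
Racah Σ t=1..1: t=1:−1/6 = -1/6
⇒ 3j(1 3 2; 0 1 -1)² = 8/105, sgn +1
4πI² = N·(3j₀)²·(3jₘ)² = 24/35
I = -1·√(0.685714/4π) = -0.23359668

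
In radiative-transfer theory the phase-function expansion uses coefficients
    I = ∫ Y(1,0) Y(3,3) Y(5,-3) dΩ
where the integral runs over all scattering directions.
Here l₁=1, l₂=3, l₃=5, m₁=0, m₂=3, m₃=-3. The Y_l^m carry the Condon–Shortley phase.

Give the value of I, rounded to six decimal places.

0.000000

|1−3|≤5≤1+3 violated ⇒ I = 0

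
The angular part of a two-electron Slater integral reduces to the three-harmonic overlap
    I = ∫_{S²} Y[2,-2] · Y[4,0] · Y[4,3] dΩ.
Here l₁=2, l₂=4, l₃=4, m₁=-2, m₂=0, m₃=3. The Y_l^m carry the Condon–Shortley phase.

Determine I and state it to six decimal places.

m-sum = -2 + 0 + 3 = 1 ≠ 0 ⇒ I = 0

0.000000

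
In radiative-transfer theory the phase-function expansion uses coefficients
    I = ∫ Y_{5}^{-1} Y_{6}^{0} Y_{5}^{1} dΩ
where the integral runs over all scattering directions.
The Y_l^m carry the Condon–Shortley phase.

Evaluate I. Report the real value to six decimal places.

-0.036818

m-sum 0 ✓  L=16 even ✓  1≤5≤11 ✓
Π(2lᵢ+1) = 11×13×11 = 1573
triangle coeff Δ(5,6,5) = 1/28588560
Σ_t [1,5]: t=1:−1/345600 t=2:+1/13824 t=3:−1/5184 t=4:+1/13824 t=5:−1/345600 = -7/129600
(3j)²=80/7293 [(5 6 5; 0 0 0)], sign=+1
Σ_t [2,6]: t=2:+1/55296 t=3:−1/7776 t=4:+1/9216 t=5:−1/86400 t=6:+1/12441600 = -7/518400
(3j)²=12/12155 [(5 6 5; -1 0 1)], sign=-1
⇒ 4πI² = 64/3757
I = (-1)√(64/3757/(4π)) = -0.03681836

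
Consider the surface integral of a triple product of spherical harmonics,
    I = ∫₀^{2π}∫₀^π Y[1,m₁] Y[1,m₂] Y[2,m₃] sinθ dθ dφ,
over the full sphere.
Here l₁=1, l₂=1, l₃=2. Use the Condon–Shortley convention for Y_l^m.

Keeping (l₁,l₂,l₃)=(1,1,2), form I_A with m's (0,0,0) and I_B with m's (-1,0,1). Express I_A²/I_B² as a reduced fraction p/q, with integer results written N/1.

4/3

l's match ⇒ only the (l;m) 3-j factors differ between A and B.
A: triangle coeff Δ(1,1,2) = 1/30; Σ_t [0,0]: t=0:+1/1 = 1/1; (3j)²=2/15 [(1 1 2; 0 0 0)], sign=+1
B: triangle coeff Δ(1,1,2) = 1/30; Σ_t [0,0]: t=0:+1/2 = 1/2; (3j)²=1/10 [(1 1 2; -1 0 1)], sign=-1
I_A²/I_B² = (2/15)/(1/10) = 4/3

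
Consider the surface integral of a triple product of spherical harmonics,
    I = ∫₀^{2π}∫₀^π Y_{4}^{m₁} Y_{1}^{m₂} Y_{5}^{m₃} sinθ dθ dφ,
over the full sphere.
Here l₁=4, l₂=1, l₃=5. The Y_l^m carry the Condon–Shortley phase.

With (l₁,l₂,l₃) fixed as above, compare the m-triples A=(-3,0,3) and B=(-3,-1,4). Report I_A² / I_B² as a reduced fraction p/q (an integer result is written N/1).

4/9

Same 4,1,5: normalisation and zero-m 3j drop out of the ratio.
A: Δ: 0! 8! 2! / 11! → 1/495; sum: t=0:+1/5040 = 1/5040; 3j²(4 1 5; -3 0 3) = Δ·Π!·Σ² = 16/495  (sign +1)
B: Δ: 0! 8! 2! / 11! → 1/495; sum: t=0:+1/10080 = 1/10080; 3j²(4 1 5; -3 -1 4) = Δ·Π!·Σ² = 4/55  (sign -1)
I_A²/I_B² = (16/495)/(4/55) = 4/9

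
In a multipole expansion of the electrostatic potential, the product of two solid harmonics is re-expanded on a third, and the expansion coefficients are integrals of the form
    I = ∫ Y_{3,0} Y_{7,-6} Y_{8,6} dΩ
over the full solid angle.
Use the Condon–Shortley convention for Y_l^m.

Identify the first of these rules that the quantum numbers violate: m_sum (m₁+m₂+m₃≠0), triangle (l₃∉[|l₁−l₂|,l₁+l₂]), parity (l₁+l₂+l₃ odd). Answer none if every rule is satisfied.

none

azimuthal sum: 0 − 6 + 6 = 0  ✓
4 ≤ 8 ≤ 10 (triangle on l)  ✓
L = 3 + 7 + 8 = 18 (even)  ✓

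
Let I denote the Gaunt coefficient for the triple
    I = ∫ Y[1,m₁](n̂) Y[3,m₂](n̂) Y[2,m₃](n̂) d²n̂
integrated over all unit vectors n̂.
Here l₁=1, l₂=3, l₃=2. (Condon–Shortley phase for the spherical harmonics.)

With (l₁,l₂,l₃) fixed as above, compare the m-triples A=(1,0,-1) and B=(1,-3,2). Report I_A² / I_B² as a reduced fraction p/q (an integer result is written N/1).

l's match ⇒ only the (l;m) 3-j factors differ between A and B.
A: triangle coeff Δ(1,3,2) = 1/105; Σ_t [0,0]: t=0:+1/12 = 1/12; (3j)²=1/35 [(1 3 2; 1 0 -1)], sign=-1
B: triangle coeff Δ(1,3,2) = 1/105; Σ_t [0,0]: t=0:+1/48 = 1/48; (3j)²=1/7 [(1 3 2; 1 -3 2)], sign=+1
I_A²/I_B² = (1/35)/(1/7) = 1/5

1/5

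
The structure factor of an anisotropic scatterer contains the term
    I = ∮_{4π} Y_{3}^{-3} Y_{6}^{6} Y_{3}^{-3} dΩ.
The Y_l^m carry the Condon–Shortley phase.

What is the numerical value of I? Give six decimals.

Rules hold: Σm=0, L=12 even, 3≤3≤9.
N = 7·13·7 = 637
Δ = 6!·0!·6!/13! = 1/12012
Racah Σ t=3..3: t=3:−1/1296 = -1/1296
⇒ 3j(3 6 3; 0 0 0)² = 100/3003, sgn +1
Racah Σ t=6..6: t=6:+1/518400 = 1/518400
⇒ 3j(3 6 3; -3 6 -3)² = 1/13, sgn +1
4πI² = N·(3j₀)²·(3jₘ)² = 700/429
I = +1·√(1.6317/4π) = 0.36034246

0.360342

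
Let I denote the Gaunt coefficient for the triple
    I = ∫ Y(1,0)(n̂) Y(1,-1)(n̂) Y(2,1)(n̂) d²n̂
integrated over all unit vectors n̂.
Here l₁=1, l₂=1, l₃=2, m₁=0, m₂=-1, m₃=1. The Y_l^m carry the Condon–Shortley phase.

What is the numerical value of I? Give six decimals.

-0.218510

Checks pass: Σm=0; 4 even; l₃=2∈[0,2].
(2·1+1)(2·1+1)(2·2+1) = 45
Δ: 0! 2! 2! / 5! → 1/30
sum: t=0:+1/1 = 1/1
3j²(1 1 2; 0 0 0) = Δ·Π!·Σ² = 2/15  (sign +1)
sum: t=0:+1/2 = 1/2
3j²(1 1 2; 0 -1 1) = Δ·Π!·Σ² = 1/10  (sign -1)
combine: 4πI² = 45·2/15·1/10 = 3/5
take √, sign -1: I = -0.21850969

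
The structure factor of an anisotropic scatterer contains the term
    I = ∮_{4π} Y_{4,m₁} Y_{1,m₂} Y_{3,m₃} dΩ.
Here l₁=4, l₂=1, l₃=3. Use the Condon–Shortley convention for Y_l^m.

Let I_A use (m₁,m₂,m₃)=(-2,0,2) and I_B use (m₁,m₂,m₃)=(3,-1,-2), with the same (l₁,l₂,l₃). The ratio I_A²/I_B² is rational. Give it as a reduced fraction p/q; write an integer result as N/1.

Shared (l₁,l₂,l₃)=(4,1,3): N and (l;000)² cancel in I_A²/I_B².
A: Δ = 2!·6!·0!/9! = 1/252; Racah Σ t=1..1: t=1:−1/120 = -1/120; ⇒ 3j(4 1 3; -2 0 2)² = 1/21, sgn +1
B: Δ = 2!·6!·0!/9! = 1/252; Racah Σ t=0..0: t=0:+1/240 = 1/240; ⇒ 3j(4 1 3; 3 -1 -2)² = 1/12, sgn -1
I_A²/I_B² = (1/21)/(1/12) = 4/7

4/7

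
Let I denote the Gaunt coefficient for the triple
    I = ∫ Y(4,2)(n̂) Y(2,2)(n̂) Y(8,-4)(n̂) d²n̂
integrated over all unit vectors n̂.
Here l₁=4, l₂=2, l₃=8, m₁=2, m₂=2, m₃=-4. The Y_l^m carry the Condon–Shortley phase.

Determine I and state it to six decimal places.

|4−2|≤8≤4+2 violated ⇒ I = 0

0.000000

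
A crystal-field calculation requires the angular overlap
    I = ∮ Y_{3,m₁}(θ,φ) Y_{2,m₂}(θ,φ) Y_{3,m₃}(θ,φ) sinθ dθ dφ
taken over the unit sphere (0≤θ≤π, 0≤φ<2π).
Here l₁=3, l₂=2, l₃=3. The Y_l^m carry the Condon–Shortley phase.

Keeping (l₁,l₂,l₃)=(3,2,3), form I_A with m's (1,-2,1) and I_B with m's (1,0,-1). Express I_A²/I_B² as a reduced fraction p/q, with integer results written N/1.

l's match ⇒ only the (l;m) 3-j factors differ between A and B.
A: triangle coeff Δ(3,2,3) = 1/3780; Σ_t [0,0]: t=0:+1/16 = 1/16; (3j)²=2/35 [(3 2 3; 1 -2 1)], sign=+1
B: triangle coeff Δ(3,2,3) = 1/3780; Σ_t [0,2]: t=0:+1/16 t=1:−1/6 t=2:+1/96 = -3/32; (3j)²=3/140 [(3 2 3; 1 0 -1)], sign=-1
I_A²/I_B² = (2/35)/(3/140) = 8/3

8/3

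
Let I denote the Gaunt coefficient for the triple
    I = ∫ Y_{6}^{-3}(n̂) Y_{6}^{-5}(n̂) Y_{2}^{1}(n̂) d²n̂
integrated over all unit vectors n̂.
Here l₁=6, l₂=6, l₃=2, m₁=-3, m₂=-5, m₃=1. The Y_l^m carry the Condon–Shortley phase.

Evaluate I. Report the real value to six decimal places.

0.000000

-3 − 5 + 1 = -7 ≠ 0: azimuthal integral kills it; I = 0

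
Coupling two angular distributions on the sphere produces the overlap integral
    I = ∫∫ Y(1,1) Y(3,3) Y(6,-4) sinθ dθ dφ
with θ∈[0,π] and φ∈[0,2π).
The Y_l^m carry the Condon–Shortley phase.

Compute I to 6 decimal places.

0.000000

l₃=6 ∉ [2,4] — triangle fails ⇒ I = 0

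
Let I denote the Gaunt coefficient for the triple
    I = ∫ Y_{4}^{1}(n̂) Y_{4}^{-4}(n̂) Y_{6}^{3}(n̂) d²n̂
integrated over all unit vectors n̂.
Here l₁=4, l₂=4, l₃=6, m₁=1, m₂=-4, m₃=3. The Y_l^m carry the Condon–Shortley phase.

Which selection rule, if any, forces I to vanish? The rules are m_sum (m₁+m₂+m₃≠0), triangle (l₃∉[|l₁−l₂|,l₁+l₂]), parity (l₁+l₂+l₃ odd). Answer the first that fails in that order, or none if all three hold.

none

Σmᵢ = 0  ✓
l₃∈[|l₁−l₂|,l₁+l₂]=[0,8], have l₃=6  ✓
Σlᵢ = 14 ⇒ even  ✓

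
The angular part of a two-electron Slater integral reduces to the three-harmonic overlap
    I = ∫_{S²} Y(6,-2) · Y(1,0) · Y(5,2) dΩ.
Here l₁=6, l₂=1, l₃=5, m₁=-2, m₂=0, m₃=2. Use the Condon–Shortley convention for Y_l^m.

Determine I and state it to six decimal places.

0.231133

Checks pass: Σm=0; 12 even; l₃=5∈[5,7].
(2·6+1)(2·1+1)(2·5+1) = 429
Δ: 2! 10! 0! / 13! → 1/858
sum: t=1:−1/14400 = -1/14400
3j²(6 1 5; 0 0 0) = Δ·Π!·Σ² = 6/143  (sign +1)
sum: t=1:−1/30240 = -1/30240
3j²(6 1 5; -2 0 2) = Δ·Π!·Σ² = 16/429  (sign +1)
combine: 4πI² = 429·6/143·16/429 = 96/143
take √, sign +1: I = 0.23113338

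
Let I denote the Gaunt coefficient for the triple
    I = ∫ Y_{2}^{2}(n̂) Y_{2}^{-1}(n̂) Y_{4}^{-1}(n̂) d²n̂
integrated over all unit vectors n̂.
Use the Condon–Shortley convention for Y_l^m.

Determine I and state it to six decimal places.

m-sum 0 ✓  L=8 even ✓  0≤4≤4 ✓
Π(2lᵢ+1) = 5×5×9 = 225
triangle coeff Δ(2,2,4) = 1/630
Σ_t [0,0]: t=0:+1/16 = 1/16
(3j)²=2/35 [(2 2 4; 0 0 0)], sign=+1
Σ_t [0,0]: t=0:+1/144 = 1/144
(3j)²=1/126 [(2 2 4; 2 -1 -1)], sign=-1
⇒ 4πI² = 5/49
I = (-1)√(5/49/(4π)) = -0.09011188

-0.090112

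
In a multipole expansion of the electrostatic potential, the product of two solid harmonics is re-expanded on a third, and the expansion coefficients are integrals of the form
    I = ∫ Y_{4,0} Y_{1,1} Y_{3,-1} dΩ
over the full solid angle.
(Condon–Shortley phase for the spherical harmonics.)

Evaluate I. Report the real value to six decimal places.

0.150786

Rules hold: Σm=0, L=8 even, 3≤3≤5.
N = 9·3·7 = 189
Δ = 2!·6!·0!/9! = 1/252
Racah Σ t=1..1: t=1:−1/36 = -1/36
⇒ 3j(4 1 3; 0 0 0)² = 4/63, sgn +1
Racah Σ t=2..2: t=2:+1/96 = 1/96
⇒ 3j(4 1 3; 0 1 -1)² = 1/42, sgn +1
4πI² = N·(3j₀)²·(3jₘ)² = 2/7
I = +1·√(0.285714/4π) = 0.15078601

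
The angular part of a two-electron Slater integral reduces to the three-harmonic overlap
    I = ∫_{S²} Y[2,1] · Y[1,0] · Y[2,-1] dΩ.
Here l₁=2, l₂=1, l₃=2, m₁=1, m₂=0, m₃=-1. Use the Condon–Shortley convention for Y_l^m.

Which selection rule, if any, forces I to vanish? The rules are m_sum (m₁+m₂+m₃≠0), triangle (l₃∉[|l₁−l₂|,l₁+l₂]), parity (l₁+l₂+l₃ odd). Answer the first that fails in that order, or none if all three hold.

parity

Σmᵢ = 0  ✓
l₃∈[|l₁−l₂|,l₁+l₂]=[1,3], have l₃=2  ✓
Σlᵢ = 5 ⇒ odd  ✗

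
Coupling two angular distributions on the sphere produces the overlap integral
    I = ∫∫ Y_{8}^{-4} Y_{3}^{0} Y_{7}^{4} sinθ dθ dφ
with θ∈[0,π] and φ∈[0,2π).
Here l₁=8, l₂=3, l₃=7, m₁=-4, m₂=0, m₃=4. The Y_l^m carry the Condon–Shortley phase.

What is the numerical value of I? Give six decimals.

m-sum 0 ✓  L=18 even ✓  5≤7≤11 ✓
Π(2lᵢ+1) = 17×7×15 = 1785
triangle coeff Δ(8,3,7) = 1/5290740
Σ_t [1,3]: t=1:−1/7257600 t=2:+1/2073600 t=3:−1/7257600 = 1/4838400
(3j)²=252/20995 [(8 3 7; 0 0 0)], sign=-1
Σ_t [1,3]: t=1:−1/479001600 t=2:+1/29030400 t=3:−1/26127360 = -17/2874009600
(3j)²=17/25935 [(8 3 7; -4 0 4)], sign=+1
⇒ 4πI² = 4284/305045
I = (-1)√(4284/305045/(4π)) = -0.03343011

-0.033430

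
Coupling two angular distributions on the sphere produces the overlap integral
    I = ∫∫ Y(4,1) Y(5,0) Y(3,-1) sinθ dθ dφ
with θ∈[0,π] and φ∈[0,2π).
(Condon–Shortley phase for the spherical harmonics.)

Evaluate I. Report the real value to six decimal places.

-0.009577

Rules hold: Σm=0, L=12 even, 1≤3≤9.
N = 9·11·7 = 693
Δ = 6!·2!·4!/13! = 1/180180
Racah Σ t=2..4: t=2:+1/576 t=3:−1/144 t=4:+1/576 = -1/288
⇒ 3j(4 5 3; 0 0 0)² = 20/1001, sgn +1
Racah Σ t=1..3: t=1:−1/5760 t=2:+1/288 t=3:−1/288 = -1/5760
⇒ 3j(4 5 3; 1 0 -1)² = 1/12012, sgn -1
4πI² = N·(3j₀)²·(3jₘ)² = 15/13013
I = -1·√(0.00115269/4π) = -0.00957750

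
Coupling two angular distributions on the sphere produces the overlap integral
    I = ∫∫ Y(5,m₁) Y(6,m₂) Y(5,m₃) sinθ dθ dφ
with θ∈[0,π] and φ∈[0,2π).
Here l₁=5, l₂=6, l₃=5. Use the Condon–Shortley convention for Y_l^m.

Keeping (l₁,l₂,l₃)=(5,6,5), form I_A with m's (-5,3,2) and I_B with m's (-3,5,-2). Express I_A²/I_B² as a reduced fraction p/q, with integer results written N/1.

75/11

Shared (l₁,l₂,l₃)=(5,6,5): N and (l;000)² cancel in I_A²/I_B².
A: Δ = 6!·4!·6!/17! = 1/28588560; Racah Σ t=6..6: t=6:+1/622080 = 1/622080; ⇒ 3j(5 6 5; -5 3 2)² = 105/4862, sgn -1
B: Δ = 6!·4!·6!/17! = 1/28588560; Racah Σ t=5..6: t=5:−1/518400 t=6:+1/345600 = 1/1036800; ⇒ 3j(5 6 5; -3 5 -2)² = 7/2210, sgn -1
I_A²/I_B² = (105/4862)/(7/2210) = 75/11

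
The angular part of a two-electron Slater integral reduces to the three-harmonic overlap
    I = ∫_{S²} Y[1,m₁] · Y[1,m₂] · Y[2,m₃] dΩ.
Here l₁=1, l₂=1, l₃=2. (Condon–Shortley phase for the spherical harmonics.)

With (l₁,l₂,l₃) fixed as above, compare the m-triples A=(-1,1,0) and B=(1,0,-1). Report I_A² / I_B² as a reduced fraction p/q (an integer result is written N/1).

Same 1,1,2: normalisation and zero-m 3j drop out of the ratio.
A: Δ: 0! 2! 2! / 5! → 1/30; sum: t=0:+1/4 = 1/4; 3j²(1 1 2; -1 1 0) = Δ·Π!·Σ² = 1/30  (sign +1)
B: Δ: 0! 2! 2! / 5! → 1/30; sum: t=0:+1/2 = 1/2; 3j²(1 1 2; 1 0 -1) = Δ·Π!·Σ² = 1/10  (sign -1)
I_A²/I_B² = (1/30)/(1/10) = 1/3

1/3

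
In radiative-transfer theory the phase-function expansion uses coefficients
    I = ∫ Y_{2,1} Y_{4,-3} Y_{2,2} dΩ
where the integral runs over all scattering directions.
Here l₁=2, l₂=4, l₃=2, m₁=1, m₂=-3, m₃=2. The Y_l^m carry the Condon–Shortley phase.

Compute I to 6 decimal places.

m-sum 0 ✓  L=8 even ✓  2≤2≤6 ✓
Π(2lᵢ+1) = 5×9×5 = 225
triangle coeff Δ(2,4,2) = 1/630
Σ_t [2,2]: t=2:+1/16 = 1/16
(3j)²=2/35 [(2 4 2; 0 0 0)], sign=+1
Σ_t [1,1]: t=1:−1/144 = -1/144
(3j)²=1/18 [(2 4 2; 1 -3 2)], sign=-1
⇒ 4πI² = 5/7
I = (-1)√(5/7/(4π)) = -0.23841361

-0.238414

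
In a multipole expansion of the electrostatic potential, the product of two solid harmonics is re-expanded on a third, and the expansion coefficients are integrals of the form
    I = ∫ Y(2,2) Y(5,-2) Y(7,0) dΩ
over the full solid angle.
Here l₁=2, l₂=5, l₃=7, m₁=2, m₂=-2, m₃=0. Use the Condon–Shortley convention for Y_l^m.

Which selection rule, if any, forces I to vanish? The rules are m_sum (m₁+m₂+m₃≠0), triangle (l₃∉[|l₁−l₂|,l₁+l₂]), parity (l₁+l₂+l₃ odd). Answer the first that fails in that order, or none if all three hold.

m₁+m₂+m₃ = 2 − 2 + 0 = 0  ✓
triangle: |2−5|=3 ≤ l₃=7 ≤ 2+5=7  ✓
parity: l₁+l₂+l₃ = 14 is even  ✓

none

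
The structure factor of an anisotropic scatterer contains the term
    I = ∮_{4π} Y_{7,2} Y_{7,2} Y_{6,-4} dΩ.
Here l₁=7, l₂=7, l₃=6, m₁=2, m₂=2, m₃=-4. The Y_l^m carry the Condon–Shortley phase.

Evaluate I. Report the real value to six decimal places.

Rules hold: Σm=0, L=20 even, 0≤6≤14.
N = 15·15·13 = 2925
Δ = 8!·6!·6!/21! = 1/2444321880
Racah Σ t=1..7: t=1:−1/2612736000 t=2:+1/20736000 t=3:−1/1658880 t=4:+1/746496 t=5:−1/1658880 t=6:+1/20736000 t=7:−1/2612736000 = 1/4354560
⇒ 3j(7 7 6; 0 0 0)² = 1000/138567, sgn +1
Racah Σ t=3..5: t=3:−1/24883200 t=4:+1/8294400 t=5:−1/24883200 = 1/24883200
⇒ 3j(7 7 6; 2 2 -4)² = 420/46189, sgn +1
4πI² = N·(3j₀)²·(3jₘ)² = 31500000/164109517
I = +1·√(0.191945/4π) = 0.12359004

0.123590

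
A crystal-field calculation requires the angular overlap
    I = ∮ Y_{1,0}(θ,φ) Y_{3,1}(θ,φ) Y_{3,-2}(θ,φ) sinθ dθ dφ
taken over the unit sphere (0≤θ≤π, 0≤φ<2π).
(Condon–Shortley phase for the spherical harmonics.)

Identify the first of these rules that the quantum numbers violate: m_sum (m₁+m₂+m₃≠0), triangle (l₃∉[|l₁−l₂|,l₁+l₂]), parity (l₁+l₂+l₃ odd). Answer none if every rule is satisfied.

azimuthal sum: 0 + 1 − 2 = -1  ✗
2 ≤ 3 ≤ 4 (triangle on l)
L = 1 + 3 + 3 = 7 (odd)

m_sum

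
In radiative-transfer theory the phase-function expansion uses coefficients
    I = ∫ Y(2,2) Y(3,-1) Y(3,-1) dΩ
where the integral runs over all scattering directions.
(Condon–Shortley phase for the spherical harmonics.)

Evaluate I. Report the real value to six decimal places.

Checks pass: Σm=0; 8 even; l₃=3∈[1,5].
(2·2+1)(2·3+1)(2·3+1) = 245
Δ: 2! 2! 4! / 9! → 1/3780
sum: t=0:+1/24 t=1:−1/4 t=2:+1/24 = -1/6
3j²(2 3 3; 0 0 0) = Δ·Π!·Σ² = 4/105  (sign +1)
sum: t=0:+1/16 = 1/16
3j²(2 3 3; 2 -1 -1) = Δ·Π!·Σ² = 2/35  (sign +1)
combine: 4πI² = 245·4/105·2/35 = 8/15
take √, sign +1: I = 0.20601291

0.206013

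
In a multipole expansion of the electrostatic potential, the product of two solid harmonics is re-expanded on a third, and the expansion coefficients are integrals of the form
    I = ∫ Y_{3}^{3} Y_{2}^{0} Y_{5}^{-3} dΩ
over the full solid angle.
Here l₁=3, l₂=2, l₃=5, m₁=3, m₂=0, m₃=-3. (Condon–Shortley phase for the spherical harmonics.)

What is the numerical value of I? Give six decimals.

Rules hold: Σm=0, L=10 even, 1≤5≤5.
N = 7·5·11 = 385
Δ = 0!·6!·4!/11! = 1/2310
Racah Σ t=0..0: t=0:+1/144 = 1/144
⇒ 3j(3 2 5; 0 0 0)² = 10/231, sgn -1
Racah Σ t=0..0: t=0:+1/2880 = 1/2880
⇒ 3j(3 2 5; 3 0 -3)² = 2/165, sgn +1
4πI² = N·(3j₀)²·(3jₘ)² = 20/99
I = -1·√(0.20202/4π) = -0.12679218

-0.126792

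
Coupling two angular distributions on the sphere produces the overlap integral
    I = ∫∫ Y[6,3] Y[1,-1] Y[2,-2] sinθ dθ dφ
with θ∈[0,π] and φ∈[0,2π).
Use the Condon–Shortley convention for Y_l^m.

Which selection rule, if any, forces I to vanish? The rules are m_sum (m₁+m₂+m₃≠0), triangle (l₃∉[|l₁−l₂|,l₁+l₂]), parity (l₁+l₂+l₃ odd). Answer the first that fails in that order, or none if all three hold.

m₁+m₂+m₃ = 3 − 1 − 2 = 0  ✓
triangle: |6−1|=5 ≤ l₃=2 ≤ 6+1=7  ✗
parity: l₁+l₂+l₃ = 9 is odd

triangle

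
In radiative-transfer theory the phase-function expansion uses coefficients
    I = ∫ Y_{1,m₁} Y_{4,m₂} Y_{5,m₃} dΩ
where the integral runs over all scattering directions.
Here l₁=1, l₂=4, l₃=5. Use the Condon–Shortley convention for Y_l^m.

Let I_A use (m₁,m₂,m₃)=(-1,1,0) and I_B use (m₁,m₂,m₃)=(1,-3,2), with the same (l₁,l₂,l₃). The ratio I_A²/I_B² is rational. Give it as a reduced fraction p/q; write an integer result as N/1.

l's match ⇒ only the (l;m) 3-j factors differ between A and B.
A: triangle coeff Δ(1,4,5) = 1/495; Σ_t [0,0]: t=0:+1/1440 = 1/1440; (3j)²=2/99 [(1 4 5; -1 1 0)], sign=-1
B: triangle coeff Δ(1,4,5) = 1/495; Σ_t [0,0]: t=0:+1/10080 = 1/10080; (3j)²=1/165 [(1 4 5; 1 -3 2)], sign=-1
I_A²/I_B² = (2/99)/(1/165) = 10/3

10/3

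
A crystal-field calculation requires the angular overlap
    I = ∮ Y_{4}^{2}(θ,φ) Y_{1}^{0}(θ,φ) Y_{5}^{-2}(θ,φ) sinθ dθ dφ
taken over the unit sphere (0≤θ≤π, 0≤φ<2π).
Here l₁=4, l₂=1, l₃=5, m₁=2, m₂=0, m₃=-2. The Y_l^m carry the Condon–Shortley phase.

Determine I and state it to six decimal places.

Checks pass: Σm=0; 10 even; l₃=5∈[3,5].
(2·4+1)(2·1+1)(2·5+1) = 297
Δ: 0! 8! 2! / 11! → 1/495
sum: t=0:+1/576 = 1/576
3j²(4 1 5; 0 0 0) = Δ·Π!·Σ² = 5/99  (sign -1)
sum: t=0:+1/1440 = 1/1440
3j²(4 1 5; 2 0 -2) = Δ·Π!·Σ² = 7/165  (sign -1)
combine: 4πI² = 297·5/99·7/165 = 7/11
take √, sign +1: I = 0.22503380

0.225034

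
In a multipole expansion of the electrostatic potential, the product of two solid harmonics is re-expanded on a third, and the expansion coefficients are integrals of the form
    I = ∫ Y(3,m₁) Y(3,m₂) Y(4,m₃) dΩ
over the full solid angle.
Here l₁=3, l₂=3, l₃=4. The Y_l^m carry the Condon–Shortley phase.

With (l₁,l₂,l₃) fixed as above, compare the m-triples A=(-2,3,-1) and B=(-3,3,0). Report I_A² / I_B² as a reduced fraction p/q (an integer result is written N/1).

Same 3,3,4: normalisation and zero-m 3j drop out of the ratio.
A: Δ: 2! 4! 4! / 11! → 1/34650; sum: t=2:+1/288 = 1/288; 3j²(3 3 4; -2 3 -1) = Δ·Π!·Σ² = 5/231  (sign -1)
B: Δ: 2! 4! 4! / 11! → 1/34650; sum: t=2:+1/1152 = 1/1152; 3j²(3 3 4; -3 3 0) = Δ·Π!·Σ² = 1/154  (sign +1)
I_A²/I_B² = (5/231)/(1/154) = 10/3

10/3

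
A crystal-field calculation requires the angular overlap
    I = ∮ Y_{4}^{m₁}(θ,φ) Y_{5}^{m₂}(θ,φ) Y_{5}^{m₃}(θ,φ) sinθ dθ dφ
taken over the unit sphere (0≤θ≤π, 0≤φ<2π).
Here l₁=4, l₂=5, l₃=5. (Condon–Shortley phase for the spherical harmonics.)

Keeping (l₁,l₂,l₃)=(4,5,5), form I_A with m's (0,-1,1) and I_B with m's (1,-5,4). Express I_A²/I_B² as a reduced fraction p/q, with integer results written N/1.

l's match ⇒ only the (l;m) 3-j factors differ between A and B.
A: triangle coeff Δ(4,5,5) = 1/3153150; Σ_t [0,4]: t=0:+1/27648 t=1:−1/1296 t=2:+1/768 t=3:−1/4320 t=4:+1/414720 = 7/20736; (3j)²=8/1287 [(4 5 5; 0 -1 1)], sign=+1
B: triangle coeff Δ(4,5,5) = 1/3153150; Σ_t [0,0]: t=0:+1/103680 = 1/103680; (3j)²=4/143 [(4 5 5; 1 -5 4)], sign=-1
I_A²/I_B² = (8/1287)/(4/143) = 2/9

2/9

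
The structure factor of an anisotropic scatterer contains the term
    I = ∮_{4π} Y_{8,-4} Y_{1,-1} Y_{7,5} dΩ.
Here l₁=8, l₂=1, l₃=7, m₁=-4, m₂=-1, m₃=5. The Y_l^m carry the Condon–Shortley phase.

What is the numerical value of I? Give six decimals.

0.074948

Checks pass: Σm=0; 16 even; l₃=7∈[7,9].
(2·8+1)(2·1+1)(2·7+1) = 765
Δ: 2! 14! 0! / 17! → 1/2040
sum: t=1:−1/25401600 = -1/25401600
3j²(8 1 7; 0 0 0) = Δ·Π!·Σ² = 8/255  (sign +1)
sum: t=0:+1/1916006400 = 1/1916006400
3j²(8 1 7; -4 -1 5) = Δ·Π!·Σ² = 1/340  (sign +1)
combine: 4πI² = 765·8/255·1/340 = 6/85
take √, sign +1: I = 0.07494820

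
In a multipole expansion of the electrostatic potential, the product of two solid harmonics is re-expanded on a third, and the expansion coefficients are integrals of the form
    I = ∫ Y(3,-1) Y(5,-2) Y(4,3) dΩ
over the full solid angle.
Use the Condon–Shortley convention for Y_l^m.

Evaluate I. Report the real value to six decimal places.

-0.171363

Checks pass: Σm=0; 12 even; l₃=4∈[2,8].
(2·3+1)(2·5+1)(2·4+1) = 693
Δ: 4! 2! 6! / 13! → 1/180180
sum: t=1:−1/576 t=2:+1/144 t=3:−1/576 = 1/288
3j²(3 5 4; 0 0 0) = Δ·Π!·Σ² = 20/1001  (sign +1)
sum: t=2:+1/960 t=3:−1/4320 = 7/8640
3j²(3 5 4; -1 -2 3) = Δ·Π!·Σ² = 343/12870  (sign -1)
combine: 4πI² = 693·20/1001·343/12870 = 686/1859
take √, sign -1: I = -0.17136315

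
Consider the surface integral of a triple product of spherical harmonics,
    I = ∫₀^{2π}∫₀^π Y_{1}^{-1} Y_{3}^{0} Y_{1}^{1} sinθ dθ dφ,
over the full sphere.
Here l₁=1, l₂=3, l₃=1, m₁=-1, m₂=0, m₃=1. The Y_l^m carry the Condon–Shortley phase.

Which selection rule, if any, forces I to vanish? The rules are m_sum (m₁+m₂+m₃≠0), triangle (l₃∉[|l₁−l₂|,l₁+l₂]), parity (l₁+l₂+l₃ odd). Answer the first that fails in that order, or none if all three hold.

azimuthal sum: -1 + 0 + 1 = 0  ✓
2 ≤ 1 ≤ 4 (triangle on l)  ✗
L = 1 + 3 + 1 = 5 (odd)

triangle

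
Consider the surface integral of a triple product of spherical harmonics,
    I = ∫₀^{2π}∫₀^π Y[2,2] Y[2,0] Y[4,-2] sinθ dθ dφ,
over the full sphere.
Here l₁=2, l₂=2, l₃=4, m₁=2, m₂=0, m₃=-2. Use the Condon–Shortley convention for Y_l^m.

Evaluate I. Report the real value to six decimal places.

0.156078

Checks pass: Σm=0; 8 even; l₃=4∈[0,4].
(2·2+1)(2·2+1)(2·4+1) = 225
Δ: 0! 4! 4! / 9! → 1/630
sum: t=0:+1/16 = 1/16
3j²(2 2 4; 0 0 0) = Δ·Π!·Σ² = 2/35  (sign +1)
sum: t=0:+1/96 = 1/96
3j²(2 2 4; 2 0 -2) = Δ·Π!·Σ² = 1/42  (sign +1)
combine: 4πI² = 225·2/35·1/42 = 15/49
take √, sign +1: I = 0.15607835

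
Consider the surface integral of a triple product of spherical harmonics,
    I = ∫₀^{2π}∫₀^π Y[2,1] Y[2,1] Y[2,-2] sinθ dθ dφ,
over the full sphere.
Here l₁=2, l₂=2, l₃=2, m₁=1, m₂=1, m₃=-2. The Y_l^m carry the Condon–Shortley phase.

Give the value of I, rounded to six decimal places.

Checks pass: Σm=0; 6 even; l₃=2∈[0,4].
(2·2+1)(2·2+1)(2·2+1) = 125
Δ: 2! 2! 2! / 7! → 1/630
sum: t=0:+1/8 t=1:−1/1 t=2:+1/8 = -3/4
3j²(2 2 2; 0 0 0) = Δ·Π!·Σ² = 2/35  (sign -1)
sum: t=1:−1/4 = -1/4
3j²(2 2 2; 1 1 -2) = Δ·Π!·Σ² = 3/35  (sign -1)
combine: 4πI² = 125·2/35·3/35 = 30/49
take √, sign +1: I = 0.22072812

0.220728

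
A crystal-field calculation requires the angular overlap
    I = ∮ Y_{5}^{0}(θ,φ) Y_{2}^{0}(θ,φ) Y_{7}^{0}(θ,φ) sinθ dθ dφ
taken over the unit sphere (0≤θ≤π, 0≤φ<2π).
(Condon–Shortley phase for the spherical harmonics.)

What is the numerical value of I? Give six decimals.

m-sum 0 ✓  L=14 even ✓  3≤7≤7 ✓
Π(2lᵢ+1) = 11×5×15 = 825
triangle coeff Δ(5,2,7) = 1/15015
Σ_t [0,0]: t=0:+1/57600 = 1/57600
(3j)²=21/715 [(5 2 7; 0 0 0)], sign=-1
(m-triple is (0,0,0) — same symbol as above.)
⇒ 4πI² = 1323/1859
I = (+1)√(1323/1859/(4π)) = 0.23797717

0.237977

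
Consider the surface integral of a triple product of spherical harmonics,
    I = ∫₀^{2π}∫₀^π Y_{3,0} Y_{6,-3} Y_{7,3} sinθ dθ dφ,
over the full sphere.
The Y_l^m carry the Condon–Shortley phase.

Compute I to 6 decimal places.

Rules hold: Σm=0, L=16 even, 3≤7≤9.
N = 7·13·15 = 1365
Δ = 2!·4!·10!/17! = 1/2042040
Racah Σ t=0..2: t=0:+1/207360 t=1:−1/57600 t=2:+1/207360 = -1/129600
⇒ 3j(3 6 7; 0 0 0)² = 168/12155, sgn +1
Racah Σ t=0..2: t=0:+1/362880 t=1:−1/322560 t=2:+1/4354560 = -1/8709120
⇒ 3j(3 6 7; 0 -3 3)² = 3/68068, sgn -1
4πI² = N·(3j₀)²·(3jₘ)² = 378/454597
I = -1·√(0.000831506/4π) = -0.00813444

-0.008134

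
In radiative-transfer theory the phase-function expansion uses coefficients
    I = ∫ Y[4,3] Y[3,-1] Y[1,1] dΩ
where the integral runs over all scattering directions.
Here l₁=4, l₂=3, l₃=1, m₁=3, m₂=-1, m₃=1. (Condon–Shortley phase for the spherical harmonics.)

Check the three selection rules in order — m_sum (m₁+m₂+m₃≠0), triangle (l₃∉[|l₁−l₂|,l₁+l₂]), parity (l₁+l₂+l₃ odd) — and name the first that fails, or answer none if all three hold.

m_sum

m₁+m₂+m₃ = 3 − 1 + 1 = 3  ✗
triangle: |4−3|=1 ≤ l₃=1 ≤ 4+3=7
parity: l₁+l₂+l₃ = 8 is even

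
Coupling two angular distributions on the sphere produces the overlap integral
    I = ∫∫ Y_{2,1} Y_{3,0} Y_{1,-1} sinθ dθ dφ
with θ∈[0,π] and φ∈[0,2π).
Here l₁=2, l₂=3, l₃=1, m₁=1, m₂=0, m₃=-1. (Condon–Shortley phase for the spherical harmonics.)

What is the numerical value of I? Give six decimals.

Checks pass: Σm=0; 6 even; l₃=1∈[1,5].
(2·2+1)(2·3+1)(2·1+1) = 105
Δ: 4! 0! 2! / 7! → 1/105
sum: t=2:+1/4 = 1/4
3j²(2 3 1; 0 0 0) = Δ·Π!·Σ² = 3/35  (sign -1)
sum: t=1:−1/12 = -1/12
3j²(2 3 1; 1 0 -1) = Δ·Π!·Σ² = 1/35  (sign -1)
combine: 4πI² = 105·3/35·1/35 = 9/35
take √, sign +1: I = 0.14304817

0.143048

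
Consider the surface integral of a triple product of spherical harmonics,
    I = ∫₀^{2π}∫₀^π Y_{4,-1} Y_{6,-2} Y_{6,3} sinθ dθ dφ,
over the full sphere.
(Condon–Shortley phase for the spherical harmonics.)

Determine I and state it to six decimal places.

Rules hold: Σm=0, L=16 even, 2≤6≤10.
N = 9·13·13 = 1521
Δ = 4!·4!·8!/17! = 1/15315300
Racah Σ t=0..4: t=0:+1/829440 t=1:−1/25920 t=2:+1/9216 t=3:−1/25920 t=4:+1/829440 = 7/207360
⇒ 3j(4 6 6; 0 0 0)² = 28/2431, sgn +1
Racah Σ t=1..4: t=1:−1/103680 t=2:+1/34560 t=3:−1/120960 t=4:+1/5806080 = 13/1161216
⇒ 3j(4 6 6; -1 -2 3)² = 65/5236, sgn -1
4πI² = N·(3j₀)²·(3jₘ)² = 7605/34969
I = -1·√(0.217478/4π) = -0.13155370

-0.131554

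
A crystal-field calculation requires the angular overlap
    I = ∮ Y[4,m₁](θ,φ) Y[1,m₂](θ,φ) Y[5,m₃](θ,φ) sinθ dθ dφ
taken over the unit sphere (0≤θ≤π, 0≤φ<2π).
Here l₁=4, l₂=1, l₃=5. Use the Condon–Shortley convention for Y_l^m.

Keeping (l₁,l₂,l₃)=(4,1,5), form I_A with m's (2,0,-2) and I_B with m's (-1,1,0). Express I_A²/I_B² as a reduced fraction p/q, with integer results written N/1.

Same 4,1,5: normalisation and zero-m 3j drop out of the ratio.
A: Δ: 0! 8! 2! / 11! → 1/495; sum: t=0:+1/1440 = 1/1440; 3j²(4 1 5; 2 0 -2) = Δ·Π!·Σ² = 7/165  (sign -1)
B: Δ: 0! 8! 2! / 11! → 1/495; sum: t=0:+1/1440 = 1/1440; 3j²(4 1 5; -1 1 0) = Δ·Π!·Σ² = 2/99  (sign -1)
I_A²/I_B² = (7/165)/(2/99) = 21/10

21/10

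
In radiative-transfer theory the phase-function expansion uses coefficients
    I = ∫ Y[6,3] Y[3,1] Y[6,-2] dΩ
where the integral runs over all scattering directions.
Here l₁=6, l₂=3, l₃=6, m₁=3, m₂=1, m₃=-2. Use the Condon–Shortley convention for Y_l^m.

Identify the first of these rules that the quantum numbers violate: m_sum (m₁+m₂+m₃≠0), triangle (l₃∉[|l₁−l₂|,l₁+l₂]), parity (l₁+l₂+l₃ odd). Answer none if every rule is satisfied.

m_sum

azimuthal sum: 3 + 1 − 2 = 2  ✗
3 ≤ 6 ≤ 9 (triangle on l)
L = 6 + 3 + 6 = 15 (odd)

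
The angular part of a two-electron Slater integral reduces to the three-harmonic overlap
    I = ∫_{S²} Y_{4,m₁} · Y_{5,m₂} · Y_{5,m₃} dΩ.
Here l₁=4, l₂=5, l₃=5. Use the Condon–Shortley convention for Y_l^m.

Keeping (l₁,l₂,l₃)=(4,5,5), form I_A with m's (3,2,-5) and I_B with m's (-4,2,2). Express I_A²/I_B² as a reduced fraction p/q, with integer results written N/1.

l's match ⇒ only the (l;m) 3-j factors differ between A and B.
A: triangle coeff Δ(4,5,5) = 1/3153150; Σ_t [1,1]: t=1:−1/103680 = -1/103680; (3j)²=7/429 [(4 5 5; 3 2 -5)], sign=-1
B: triangle coeff Δ(4,5,5) = 1/3153150; Σ_t [4,4]: t=4:+1/20736 = 1/20736; (3j)²=35/1287 [(4 5 5; -4 2 2)], sign=-1
I_A²/I_B² = (7/429)/(35/1287) = 3/5

3/5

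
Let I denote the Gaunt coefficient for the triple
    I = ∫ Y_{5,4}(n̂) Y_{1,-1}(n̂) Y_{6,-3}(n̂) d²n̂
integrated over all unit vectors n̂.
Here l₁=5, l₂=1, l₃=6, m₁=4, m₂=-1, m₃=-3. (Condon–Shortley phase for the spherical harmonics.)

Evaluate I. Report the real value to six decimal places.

Checks pass: Σm=0; 12 even; l₃=6∈[4,6].
(2·5+1)(2·1+1)(2·6+1) = 429
Δ: 0! 10! 2! / 13! → 1/858
sum: t=0:+1/14400 = 1/14400
3j²(5 1 6; 0 0 0) = Δ·Π!·Σ² = 6/143  (sign +1)
sum: t=0:+1/725760 = 1/725760
3j²(5 1 6; 4 -1 -3) = Δ·Π!·Σ² = 1/286  (sign -1)
combine: 4πI² = 429·6/143·1/286 = 9/143
take √, sign -1: I = -0.07076985

-0.070770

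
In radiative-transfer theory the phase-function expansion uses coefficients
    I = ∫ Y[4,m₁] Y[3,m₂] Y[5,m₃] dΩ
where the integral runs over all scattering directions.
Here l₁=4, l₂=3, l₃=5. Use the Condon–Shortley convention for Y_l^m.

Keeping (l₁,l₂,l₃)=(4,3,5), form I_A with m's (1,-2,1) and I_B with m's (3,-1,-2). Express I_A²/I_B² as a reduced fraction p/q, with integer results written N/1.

3125/4802

Shared (l₁,l₂,l₃)=(4,3,5): N and (l;000)² cancel in I_A²/I_B².
A: Δ = 2!·6!·4!/13! = 1/180180; Racah Σ t=0..1: t=0:+1/432 t=1:−1/1152 = 5/3456; ⇒ 3j(4 3 5; 1 -2 1)² = 625/36036, sgn +1
B: Δ = 2!·6!·4!/13! = 1/180180; Racah Σ t=0..1: t=0:+1/960 t=1:−1/4320 = 7/8640; ⇒ 3j(4 3 5; 3 -1 -2)² = 343/12870, sgn -1
I_A²/I_B² = (625/36036)/(343/12870) = 3125/4802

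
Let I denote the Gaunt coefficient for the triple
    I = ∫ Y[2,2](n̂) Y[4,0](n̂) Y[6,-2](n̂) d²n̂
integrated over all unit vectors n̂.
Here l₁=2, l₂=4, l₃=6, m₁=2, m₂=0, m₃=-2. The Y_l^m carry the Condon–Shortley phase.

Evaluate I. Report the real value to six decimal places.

0.133065

m-sum 0 ✓  L=12 even ✓  2≤6≤6 ✓
Π(2lᵢ+1) = 5×9×13 = 585
triangle coeff Δ(2,4,6) = 1/6435
Σ_t [0,0]: t=0:+1/2304 = 1/2304
(3j)²=5/143 [(2 4 6; 0 0 0)], sign=+1
Σ_t [0,0]: t=0:+1/13824 = 1/13824
(3j)²=14/1287 [(2 4 6; 2 0 -2)], sign=+1
⇒ 4πI² = 350/1573
I = (+1)√(350/1573/(4π)) = 0.13306527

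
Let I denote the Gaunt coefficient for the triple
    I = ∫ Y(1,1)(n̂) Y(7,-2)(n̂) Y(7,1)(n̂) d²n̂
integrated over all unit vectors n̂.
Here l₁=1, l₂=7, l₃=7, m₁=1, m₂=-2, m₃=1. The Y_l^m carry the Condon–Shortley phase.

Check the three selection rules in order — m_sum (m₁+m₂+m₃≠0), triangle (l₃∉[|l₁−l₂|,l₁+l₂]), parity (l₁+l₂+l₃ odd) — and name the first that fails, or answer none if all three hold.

azimuthal sum: 1 − 2 + 1 = 0  ✓
6 ≤ 7 ≤ 8 (triangle on l)  ✓
L = 1 + 7 + 7 = 15 (odd)  ✗

parity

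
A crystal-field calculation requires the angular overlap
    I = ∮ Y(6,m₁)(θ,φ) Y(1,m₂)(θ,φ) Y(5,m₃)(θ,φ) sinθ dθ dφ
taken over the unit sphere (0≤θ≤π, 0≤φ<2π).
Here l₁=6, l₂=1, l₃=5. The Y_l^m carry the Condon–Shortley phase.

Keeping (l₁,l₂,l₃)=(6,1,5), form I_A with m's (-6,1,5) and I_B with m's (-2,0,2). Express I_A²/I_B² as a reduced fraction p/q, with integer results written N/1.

Same 6,1,5: normalisation and zero-m 3j drop out of the ratio.
A: Δ: 2! 10! 0! / 13! → 1/858; sum: t=2:+1/7257600 = 1/7257600; 3j²(6 1 5; -6 1 5) = Δ·Π!·Σ² = 1/13  (sign +1)
B: Δ: 2! 10! 0! / 13! → 1/858; sum: t=1:−1/30240 = -1/30240; 3j²(6 1 5; -2 0 2) = Δ·Π!·Σ² = 16/429  (sign +1)
I_A²/I_B² = (1/13)/(16/429) = 33/16

33/16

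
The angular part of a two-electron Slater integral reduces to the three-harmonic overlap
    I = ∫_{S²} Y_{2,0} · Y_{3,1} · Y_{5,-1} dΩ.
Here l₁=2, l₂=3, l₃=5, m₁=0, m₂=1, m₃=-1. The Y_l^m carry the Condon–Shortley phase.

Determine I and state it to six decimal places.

Rules hold: Σm=0, L=10 even, 1≤5≤5.
N = 5·7·11 = 385
Δ = 0!·4!·6!/11! = 1/2310
Racah Σ t=0..0: t=0:+1/144 = 1/144
⇒ 3j(2 3 5; 0 0 0)² = 10/231, sgn -1
Racah Σ t=0..0: t=0:+1/192 = 1/192
⇒ 3j(2 3 5; 0 1 -1)² = 3/77, sgn +1
4πI² = N·(3j₀)²·(3jₘ)² = 50/77
I = -1·√(0.649351/4π) = -0.22731846

-0.227318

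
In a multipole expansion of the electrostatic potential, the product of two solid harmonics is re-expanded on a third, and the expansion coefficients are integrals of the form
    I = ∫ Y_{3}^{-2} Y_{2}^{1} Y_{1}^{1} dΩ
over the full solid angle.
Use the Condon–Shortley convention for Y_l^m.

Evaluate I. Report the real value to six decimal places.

Rules hold: Σm=0, L=6 even, 1≤1≤5.
N = 7·5·3 = 105
Δ = 4!·2!·0!/7! = 1/105
Racah Σ t=2..2: t=2:+1/4 = 1/4
⇒ 3j(3 2 1; 0 0 0)² = 3/35, sgn -1
Racah Σ t=3..3: t=3:−1/12 = -1/12
⇒ 3j(3 2 1; -2 1 1)² = 2/21, sgn -1
4πI² = N·(3j₀)²·(3jₘ)² = 6/7
I = +1·√(0.857143/4π) = 0.26116903

0.261169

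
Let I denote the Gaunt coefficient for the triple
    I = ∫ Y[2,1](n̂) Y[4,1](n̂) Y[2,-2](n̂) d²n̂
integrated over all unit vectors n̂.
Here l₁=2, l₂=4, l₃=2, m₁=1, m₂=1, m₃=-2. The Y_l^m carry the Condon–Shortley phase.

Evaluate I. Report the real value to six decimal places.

-0.090112

Rules hold: Σm=0, L=8 even, 2≤2≤6.
N = 5·9·5 = 225
Δ = 4!·0!·4!/9! = 1/630
Racah Σ t=2..2: t=2:+1/16 = 1/16
⇒ 3j(2 4 2; 0 0 0)² = 2/35, sgn +1
Racah Σ t=1..1: t=1:−1/144 = -1/144
⇒ 3j(2 4 2; 1 1 -2)² = 1/126, sgn -1
4πI² = N·(3j₀)²·(3jₘ)² = 5/49
I = -1·√(0.102041/4π) = -0.09011188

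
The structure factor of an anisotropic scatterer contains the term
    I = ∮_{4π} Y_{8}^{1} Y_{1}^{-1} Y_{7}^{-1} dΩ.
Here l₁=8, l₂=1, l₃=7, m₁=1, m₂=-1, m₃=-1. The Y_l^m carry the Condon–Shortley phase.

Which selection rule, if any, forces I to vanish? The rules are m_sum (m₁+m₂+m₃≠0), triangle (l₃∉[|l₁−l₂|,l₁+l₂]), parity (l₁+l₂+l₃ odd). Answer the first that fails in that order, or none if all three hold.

m_sum

m₁+m₂+m₃ = 1 − 1 − 1 = -1  ✗
triangle: |8−1|=7 ≤ l₃=7 ≤ 8+1=9
parity: l₁+l₂+l₃ = 16 is even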